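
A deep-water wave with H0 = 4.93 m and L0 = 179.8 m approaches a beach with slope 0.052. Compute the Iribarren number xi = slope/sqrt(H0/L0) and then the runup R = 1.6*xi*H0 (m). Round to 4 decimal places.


xi = slope / sqrt(H0/L0)
H0/L0 = 4.93/179.8 = 0.027419
sqrt(0.027419) = 0.165588
xi = 0.052 / 0.165588 = 0.314033
R = 1.6 * xi * H0 = 1.6 * 0.314033 * 4.93
R = 2.4771 m

2.4771


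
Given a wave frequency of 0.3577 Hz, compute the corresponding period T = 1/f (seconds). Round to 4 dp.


T = 1 / f
T = 1 / 0.3577
T = 2.7956 s

2.7956


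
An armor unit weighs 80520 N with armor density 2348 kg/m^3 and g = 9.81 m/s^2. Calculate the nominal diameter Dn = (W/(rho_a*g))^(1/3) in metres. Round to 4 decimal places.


V = W / (rho_a * g)
V = 80520 / (2348 * 9.81)
V = 80520 / 23033.88
V = 3.495720 m^3
Dn = V^(1/3) = 3.495720^(1/3)
Dn = 1.5177 m

1.5177


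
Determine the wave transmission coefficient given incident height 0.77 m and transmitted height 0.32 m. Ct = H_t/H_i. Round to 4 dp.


Ct = H_t / H_i
Ct = 0.32 / 0.77
Ct = 0.4156

0.4156


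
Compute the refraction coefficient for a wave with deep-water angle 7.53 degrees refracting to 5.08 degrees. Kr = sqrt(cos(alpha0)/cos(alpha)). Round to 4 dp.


Kr = sqrt(cos(alpha0) / cos(alpha))
cos(7.53) = 0.991376
cos(5.08) = 0.996072
Kr = sqrt(0.991376 / 0.996072)
Kr = sqrt(0.995286)
Kr = 0.9976

0.9976


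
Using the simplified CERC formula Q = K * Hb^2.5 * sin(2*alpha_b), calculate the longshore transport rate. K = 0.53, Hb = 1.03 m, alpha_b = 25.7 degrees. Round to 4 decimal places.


Q = K * Hb^2.5 * sin(2 * alpha_b)
Hb^2.5 = 1.03^2.5 = 1.076696
sin(2 * 25.7) = sin(51.4) = 0.781520
Q = 0.53 * 1.076696 * 0.781520
Q = 0.4460 m^3/s

0.4460


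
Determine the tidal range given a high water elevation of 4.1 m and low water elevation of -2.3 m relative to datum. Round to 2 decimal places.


Tidal range = High water - Low water
Tidal range = 4.1 - (-2.3)
Tidal range = 6.40 m

6.40


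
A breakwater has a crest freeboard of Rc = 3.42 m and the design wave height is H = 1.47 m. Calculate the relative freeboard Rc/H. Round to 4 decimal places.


Relative freeboard = Rc / H
= 3.42 / 1.47
= 2.3265

2.3265


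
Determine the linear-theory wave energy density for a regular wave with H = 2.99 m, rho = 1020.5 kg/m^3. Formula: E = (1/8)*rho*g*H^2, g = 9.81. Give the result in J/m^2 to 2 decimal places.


E = (1/8) * rho * g * H^2
E = (1/8) * 1020.5 * 9.81 * 2.99^2
E = 0.125 * 1020.5 * 9.81 * 8.9401
E = 11187.53 J/m^2

11187.53


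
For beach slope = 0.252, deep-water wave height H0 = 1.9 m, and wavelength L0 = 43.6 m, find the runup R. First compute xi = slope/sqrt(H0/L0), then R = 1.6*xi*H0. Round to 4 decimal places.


xi = slope / sqrt(H0/L0)
H0/L0 = 1.9/43.6 = 0.043578
sqrt(0.043578) = 0.208753
xi = 0.252 / 0.208753 = 1.207166
R = 1.6 * xi * H0 = 1.6 * 1.207166 * 1.9
R = 3.6698 m

3.6698


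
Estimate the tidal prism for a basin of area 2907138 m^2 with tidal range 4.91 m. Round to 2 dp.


Tidal prism = Area * Tidal range
P = 2907138 * 4.91
P = 14274047.58 m^3

14274047.58


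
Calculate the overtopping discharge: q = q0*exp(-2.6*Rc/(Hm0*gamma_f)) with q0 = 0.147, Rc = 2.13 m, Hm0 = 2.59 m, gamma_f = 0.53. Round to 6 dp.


q = q0 * exp(-2.6 * Rc / (Hm0 * gamma_f))
Exponent = -2.6 * 2.13 / (2.59 * 0.53)
= -2.6 * 2.13 / 1.3727
= -4.034385
exp(-4.034385) = 0.017697
q = 0.147 * 0.017697
q = 0.002601 m^3/s/m

0.002601


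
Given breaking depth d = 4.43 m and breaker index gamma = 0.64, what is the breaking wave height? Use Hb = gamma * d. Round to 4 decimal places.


Hb = gamma * d
Hb = 0.64 * 4.43
Hb = 2.8352 m

2.8352


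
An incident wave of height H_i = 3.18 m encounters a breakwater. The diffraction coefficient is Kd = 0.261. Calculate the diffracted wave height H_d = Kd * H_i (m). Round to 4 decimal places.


H_d = Kd * H_i
H_d = 0.261 * 3.18
H_d = 0.8300 m

0.8300


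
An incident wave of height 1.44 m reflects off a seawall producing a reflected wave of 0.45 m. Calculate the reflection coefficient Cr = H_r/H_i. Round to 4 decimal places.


Cr = H_r / H_i
Cr = 0.45 / 1.44
Cr = 0.3125

0.3125


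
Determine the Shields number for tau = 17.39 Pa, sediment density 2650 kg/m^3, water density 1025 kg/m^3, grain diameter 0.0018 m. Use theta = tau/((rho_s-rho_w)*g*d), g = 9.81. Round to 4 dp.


theta = tau / ((rho_s - rho_w) * g * d)
rho_s - rho_w = 2650 - 1025 = 1625
Denominator = 1625 * 9.81 * 0.0018 = 28.694250
theta = 17.39 / 28.694250
theta = 0.6060

0.6060


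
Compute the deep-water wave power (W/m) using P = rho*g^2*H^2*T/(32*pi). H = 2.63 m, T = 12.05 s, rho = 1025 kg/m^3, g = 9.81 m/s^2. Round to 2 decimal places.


P = rho * g^2 * H^2 * T / (32 * pi)
P = 1025 * 9.81^2 * 2.63^2 * 12.05 / (32 * pi)
P = 1025 * 96.2361 * 6.9169 * 12.05 / 100.53096
P = 81782.54 W/m

81782.54


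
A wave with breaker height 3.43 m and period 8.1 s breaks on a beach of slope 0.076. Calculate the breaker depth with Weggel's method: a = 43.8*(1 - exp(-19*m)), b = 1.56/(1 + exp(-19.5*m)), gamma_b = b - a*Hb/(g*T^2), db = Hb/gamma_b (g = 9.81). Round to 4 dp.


a = 43.8 * (1 - exp(-19 * m))
exp(-19 * 0.076) = exp(-1.4440) = 0.235982
a = 43.8 * (1 - 0.235982) = 33.463991
b = 1.56 / (1 + exp(-19.5 * m))
exp(-19.5 * 0.076) = exp(-1.4820) = 0.227183
b = 1.56 / (1 + 0.227183) = 1.271204
Hb / (g * T^2) = 3.43 / (9.81 * 8.1^2) = 3.43 / 643.6341 = 0.00532911
gamma_b = b - a * Hb/(g*T^2) = 1.271204 - 33.463991 * 0.00532911 = 1.092871
db = Hb / gamma_b = 3.43 / 1.092871
db = 3.1385 m

3.1385


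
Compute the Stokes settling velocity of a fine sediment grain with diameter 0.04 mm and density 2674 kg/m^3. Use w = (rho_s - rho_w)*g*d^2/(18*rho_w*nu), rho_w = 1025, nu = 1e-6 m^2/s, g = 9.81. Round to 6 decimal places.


w = (rho_s - rho_w) * g * d^2 / (18 * rho_w * nu)
d = 0.04 mm = 0.000040 m
rho_s - rho_w = 2674 - 1025 = 1649
Numerator = 1649 * 9.81 * (0.000040)^2 = 0.000025882704
Denominator = 18 * 1025 * 1e-6 = 0.018450
w = 0.001403 m/s

0.001403


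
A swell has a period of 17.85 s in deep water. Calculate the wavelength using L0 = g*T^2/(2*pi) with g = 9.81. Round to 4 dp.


L0 = g * T^2 / (2 * pi)
L0 = 9.81 * 17.85^2 / (2 * pi)
L0 = 9.81 * 318.6225 / 6.28319
L0 = 3125.6867 / 6.28319
L0 = 497.4685 m

497.4685


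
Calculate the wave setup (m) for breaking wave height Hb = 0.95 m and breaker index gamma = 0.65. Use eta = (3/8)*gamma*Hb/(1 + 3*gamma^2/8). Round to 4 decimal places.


eta = (3/8) * gamma * Hb / (1 + 3*gamma^2/8)
Numerator = (3/8) * 0.65 * 0.95 = 0.231563
Denominator = 1 + 3*0.65^2/8 = 1 + 0.158438 = 1.158438
eta = 0.231563 / 1.158438
eta = 0.1999 m

0.1999


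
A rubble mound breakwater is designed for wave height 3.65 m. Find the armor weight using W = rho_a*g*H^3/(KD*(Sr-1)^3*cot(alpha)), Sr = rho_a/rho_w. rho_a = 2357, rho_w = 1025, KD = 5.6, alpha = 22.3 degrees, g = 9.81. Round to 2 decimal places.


Sr = rho_a / rho_w = 2357 / 1025 = 2.299512
(Sr - 1) = 1.299512
(Sr - 1)^3 = 2.194528
cot(22.3) = 1 / tan(22.3) = 1 / 0.410130 = 2.438252
Numerator = 2357 * 9.81 * 3.65^3 = 1124364.6509
Denominator = 5.6 * 2.194528 * 2.438252 = 29.964545
W = 1124364.6509 / 29.964545
W = 37523.17 N

37523.17


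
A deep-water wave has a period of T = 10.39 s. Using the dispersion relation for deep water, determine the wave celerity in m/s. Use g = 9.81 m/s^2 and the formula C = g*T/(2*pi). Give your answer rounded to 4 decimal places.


We use the deep-water celerity formula:
C = g * T / (2 * pi)
C = 9.81 * 10.39 / (2 * 3.14159...)
C = 101.925900 / 6.283185
C = 16.2220 m/s

16.2220


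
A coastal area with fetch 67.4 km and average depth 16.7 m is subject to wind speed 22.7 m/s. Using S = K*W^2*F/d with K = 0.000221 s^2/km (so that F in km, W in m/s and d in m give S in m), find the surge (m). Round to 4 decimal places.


S = K * W^2 * F / d
W^2 = 22.7^2 = 515.29
S = 0.000221 * 515.29 * 67.4 / 16.7
Numerator = 0.000221 * 515.29 * 67.4 = 7.675451
S = 7.675451 / 16.7 = 0.4596 m

0.4596


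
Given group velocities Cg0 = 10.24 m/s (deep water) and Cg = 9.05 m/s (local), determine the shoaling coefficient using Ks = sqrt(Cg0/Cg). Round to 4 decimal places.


Ks = sqrt(Cg0 / Cg)
Ks = sqrt(10.24 / 9.05)
Ks = sqrt(1.1315)
Ks = 1.0637

1.0637


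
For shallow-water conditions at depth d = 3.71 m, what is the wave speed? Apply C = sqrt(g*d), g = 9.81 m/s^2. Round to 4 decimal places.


Using the shallow-water approximation:
C = sqrt(g * d) = sqrt(9.81 * 3.71)
C = sqrt(36.3951)
C = 6.0328 m/s

6.0328


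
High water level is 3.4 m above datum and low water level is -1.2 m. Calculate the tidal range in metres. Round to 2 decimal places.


Tidal range = High water - Low water
Tidal range = 3.4 - (-1.2)
Tidal range = 4.60 m

4.60


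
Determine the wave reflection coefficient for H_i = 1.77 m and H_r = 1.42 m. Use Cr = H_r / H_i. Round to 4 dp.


Cr = H_r / H_i
Cr = 1.42 / 1.77
Cr = 0.8023

0.8023


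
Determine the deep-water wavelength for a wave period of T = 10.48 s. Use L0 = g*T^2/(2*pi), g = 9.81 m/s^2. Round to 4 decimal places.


L0 = g * T^2 / (2 * pi)
L0 = 9.81 * 10.48^2 / (2 * pi)
L0 = 9.81 * 109.8304 / 6.28319
L0 = 1077.4362 / 6.28319
L0 = 171.4793 m

171.4793


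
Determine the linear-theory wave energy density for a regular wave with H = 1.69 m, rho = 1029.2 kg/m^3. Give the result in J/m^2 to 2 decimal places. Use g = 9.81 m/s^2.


E = (1/8) * rho * g * H^2
E = (1/8) * 1029.2 * 9.81 * 1.69^2
E = 0.125 * 1029.2 * 9.81 * 2.8561
E = 3604.56 J/m^2

3604.56


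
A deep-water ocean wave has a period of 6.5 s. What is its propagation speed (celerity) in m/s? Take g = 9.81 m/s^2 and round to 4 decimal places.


We use the deep-water celerity formula:
C = g * T / (2 * pi)
C = 9.81 * 6.5 / (2 * 3.14159...)
C = 63.765000 / 6.283185
C = 10.1485 m/s

10.1485


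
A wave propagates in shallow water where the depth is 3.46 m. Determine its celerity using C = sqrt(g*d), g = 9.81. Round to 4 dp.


Using the shallow-water approximation:
C = sqrt(g * d) = sqrt(9.81 * 3.46)
C = sqrt(33.9426)
C = 5.8260 m/s

5.8260


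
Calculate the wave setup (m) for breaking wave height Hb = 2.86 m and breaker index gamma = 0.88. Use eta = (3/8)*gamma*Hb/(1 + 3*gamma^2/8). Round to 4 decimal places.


eta = (3/8) * gamma * Hb / (1 + 3*gamma^2/8)
Numerator = (3/8) * 0.88 * 2.86 = 0.943800
Denominator = 1 + 3*0.88^2/8 = 1 + 0.290400 = 1.290400
eta = 0.943800 / 1.290400
eta = 0.7314 m

0.7314


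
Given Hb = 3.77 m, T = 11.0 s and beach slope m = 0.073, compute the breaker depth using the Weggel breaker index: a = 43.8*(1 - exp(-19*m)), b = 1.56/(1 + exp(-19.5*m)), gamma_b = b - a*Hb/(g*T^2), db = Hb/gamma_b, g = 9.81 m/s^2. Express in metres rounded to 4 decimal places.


a = 43.8 * (1 - exp(-19 * m))
exp(-19 * 0.073) = exp(-1.3870) = 0.249824
a = 43.8 * (1 - 0.249824) = 32.857724
b = 1.56 / (1 + exp(-19.5 * m))
exp(-19.5 * 0.073) = exp(-1.4235) = 0.240869
b = 1.56 / (1 + 0.240869) = 1.257183
Hb / (g * T^2) = 3.77 / (9.81 * 11.0^2) = 3.77 / 1187.0100 = 0.00317605
gamma_b = b - a * Hb/(g*T^2) = 1.257183 - 32.857724 * 0.00317605 = 1.152825
db = Hb / gamma_b = 3.77 / 1.152825
db = 3.2702 m

3.2702


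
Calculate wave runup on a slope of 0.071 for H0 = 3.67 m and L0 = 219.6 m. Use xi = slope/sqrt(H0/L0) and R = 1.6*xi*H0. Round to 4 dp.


xi = slope / sqrt(H0/L0)
H0/L0 = 3.67/219.6 = 0.016712
sqrt(0.016712) = 0.129276
xi = 0.071 / 0.129276 = 0.549214
R = 1.6 * xi * H0 = 1.6 * 0.549214 * 3.67
R = 3.2250 m

3.2250


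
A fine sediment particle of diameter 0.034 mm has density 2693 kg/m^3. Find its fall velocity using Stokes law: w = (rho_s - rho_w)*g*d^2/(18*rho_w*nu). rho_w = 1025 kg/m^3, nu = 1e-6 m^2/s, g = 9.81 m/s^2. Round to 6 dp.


w = (rho_s - rho_w) * g * d^2 / (18 * rho_w * nu)
d = 0.034 mm = 0.000034 m
rho_s - rho_w = 2693 - 1025 = 1668
Numerator = 1668 * 9.81 * (0.000034)^2 = 0.000018915720
Denominator = 18 * 1025 * 1e-6 = 0.018450
w = 0.001025 m/s

0.001025


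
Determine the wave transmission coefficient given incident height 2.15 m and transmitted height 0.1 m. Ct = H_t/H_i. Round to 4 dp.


Ct = H_t / H_i
Ct = 0.1 / 2.15
Ct = 0.0465

0.0465


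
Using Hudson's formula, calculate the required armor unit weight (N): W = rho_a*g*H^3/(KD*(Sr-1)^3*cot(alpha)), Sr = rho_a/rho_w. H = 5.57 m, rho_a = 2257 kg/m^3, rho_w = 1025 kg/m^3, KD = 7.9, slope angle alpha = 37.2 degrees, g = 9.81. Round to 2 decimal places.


Sr = rho_a / rho_w = 2257 / 1025 = 2.201951
(Sr - 1) = 1.201951
(Sr - 1)^3 = 1.736443
cot(37.2) = 1 / tan(37.2) = 1 / 0.759041 = 1.317451
Numerator = 2257 * 9.81 * 5.57^3 = 3826186.6492
Denominator = 7.9 * 1.736443 * 1.317451 = 18.072665
W = 3826186.6492 / 18.072665
W = 211711.26 N

211711.26


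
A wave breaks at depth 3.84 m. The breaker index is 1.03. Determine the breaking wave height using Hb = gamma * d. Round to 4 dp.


Hb = gamma * d
Hb = 1.03 * 3.84
Hb = 3.9552 m

3.9552


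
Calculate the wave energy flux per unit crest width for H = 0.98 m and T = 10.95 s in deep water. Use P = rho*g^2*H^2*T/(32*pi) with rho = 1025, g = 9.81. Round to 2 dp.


P = rho * g^2 * H^2 * T / (32 * pi)
P = 1025 * 9.81^2 * 0.98^2 * 10.95 / (32 * pi)
P = 1025 * 96.2361 * 0.9604 * 10.95 / 100.53096
P = 10318.78 W/m

10318.78


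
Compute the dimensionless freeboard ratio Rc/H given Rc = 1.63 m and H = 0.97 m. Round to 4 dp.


Relative freeboard = Rc / H
= 1.63 / 0.97
= 1.6804

1.6804


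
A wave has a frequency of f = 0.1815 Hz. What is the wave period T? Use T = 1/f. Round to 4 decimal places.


T = 1 / f
T = 1 / 0.1815
T = 5.5096 s

5.5096


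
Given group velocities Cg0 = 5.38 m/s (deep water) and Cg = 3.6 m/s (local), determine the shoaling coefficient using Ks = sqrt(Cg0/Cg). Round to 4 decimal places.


Ks = sqrt(Cg0 / Cg)
Ks = sqrt(5.38 / 3.6)
Ks = sqrt(1.4944)
Ks = 1.2225

1.2225


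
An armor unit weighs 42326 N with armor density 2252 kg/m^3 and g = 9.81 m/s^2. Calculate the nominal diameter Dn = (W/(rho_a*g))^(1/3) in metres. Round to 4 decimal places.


V = W / (rho_a * g)
V = 42326 / (2252 * 9.81)
V = 42326 / 22092.12
V = 1.915887 m^3
Dn = V^(1/3) = 1.915887^(1/3)
Dn = 1.2420 m

1.2420


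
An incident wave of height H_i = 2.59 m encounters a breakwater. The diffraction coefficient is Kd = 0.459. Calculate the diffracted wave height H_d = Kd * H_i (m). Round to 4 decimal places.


H_d = Kd * H_i
H_d = 0.459 * 2.59
H_d = 1.1888 m

1.1888


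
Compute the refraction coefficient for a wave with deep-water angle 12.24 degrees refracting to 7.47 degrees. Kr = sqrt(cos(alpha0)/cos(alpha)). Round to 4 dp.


Kr = sqrt(cos(alpha0) / cos(alpha))
cos(12.24) = 0.977268
cos(7.47) = 0.991513
Kr = sqrt(0.977268 / 0.991513)
Kr = sqrt(0.985633)
Kr = 0.9928

0.9928


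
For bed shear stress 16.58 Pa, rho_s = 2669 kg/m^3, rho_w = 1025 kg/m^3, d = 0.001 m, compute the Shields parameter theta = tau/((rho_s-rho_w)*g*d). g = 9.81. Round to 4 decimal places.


theta = tau / ((rho_s - rho_w) * g * d)
rho_s - rho_w = 2669 - 1025 = 1644
Denominator = 1644 * 9.81 * 0.001 = 16.127640
theta = 16.58 / 16.127640
theta = 1.0280

1.0280


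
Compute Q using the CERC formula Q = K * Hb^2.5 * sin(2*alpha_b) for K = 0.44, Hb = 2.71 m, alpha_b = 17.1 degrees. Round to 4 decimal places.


Q = K * Hb^2.5 * sin(2 * alpha_b)
Hb^2.5 = 2.71^2.5 = 12.089914
sin(2 * 17.1) = sin(34.2) = 0.562083
Q = 0.44 * 12.089914 * 0.562083
Q = 2.9900 m^3/s

2.9900


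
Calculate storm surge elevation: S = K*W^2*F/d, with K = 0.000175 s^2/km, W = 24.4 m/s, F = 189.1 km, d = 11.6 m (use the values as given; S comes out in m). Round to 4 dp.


S = K * W^2 * F / d
W^2 = 24.4^2 = 595.36
S = 0.000175 * 595.36 * 189.1 / 11.6
Numerator = 0.000175 * 595.36 * 189.1 = 19.701951
S = 19.701951 / 11.6 = 1.6984 m

1.6984


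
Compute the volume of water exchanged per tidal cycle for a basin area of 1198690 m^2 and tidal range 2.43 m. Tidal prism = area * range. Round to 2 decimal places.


Tidal prism = Area * Tidal range
P = 1198690 * 2.43
P = 2912816.70 m^3

2912816.70


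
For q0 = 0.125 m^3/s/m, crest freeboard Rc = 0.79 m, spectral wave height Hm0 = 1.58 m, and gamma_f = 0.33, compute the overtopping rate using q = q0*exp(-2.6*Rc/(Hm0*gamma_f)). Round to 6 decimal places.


q = q0 * exp(-2.6 * Rc / (Hm0 * gamma_f))
Exponent = -2.6 * 0.79 / (1.58 * 0.33)
= -2.6 * 0.79 / 0.5214
= -3.939394
exp(-3.939394) = 0.019460
q = 0.125 * 0.019460
q = 0.002433 m^3/s/m

0.002433


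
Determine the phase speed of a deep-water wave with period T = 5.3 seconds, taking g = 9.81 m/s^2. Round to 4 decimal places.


We use the deep-water celerity formula:
C = g * T / (2 * pi)
C = 9.81 * 5.3 / (2 * 3.14159...)
C = 51.993000 / 6.283185
C = 8.2749 m/s

8.2749


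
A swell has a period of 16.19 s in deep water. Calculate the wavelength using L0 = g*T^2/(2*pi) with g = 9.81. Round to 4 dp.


L0 = g * T^2 / (2 * pi)
L0 = 9.81 * 16.19^2 / (2 * pi)
L0 = 9.81 * 262.1161 / 6.28319
L0 = 2571.3589 / 6.28319
L0 = 409.2445 m

409.2445


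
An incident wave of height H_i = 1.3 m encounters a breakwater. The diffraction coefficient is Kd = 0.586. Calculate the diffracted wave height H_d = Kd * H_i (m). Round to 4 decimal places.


H_d = Kd * H_i
H_d = 0.586 * 1.3
H_d = 0.7618 m

0.7618


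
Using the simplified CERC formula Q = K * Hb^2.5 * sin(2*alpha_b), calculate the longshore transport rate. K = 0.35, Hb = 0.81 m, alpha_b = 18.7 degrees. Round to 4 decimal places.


Q = K * Hb^2.5 * sin(2 * alpha_b)
Hb^2.5 = 0.81^2.5 = 0.590490
sin(2 * 18.7) = sin(37.4) = 0.607376
Q = 0.35 * 0.590490 * 0.607376
Q = 0.1255 m^3/s

0.1255


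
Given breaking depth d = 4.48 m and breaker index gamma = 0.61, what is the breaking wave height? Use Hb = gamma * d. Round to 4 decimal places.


Hb = gamma * d
Hb = 0.61 * 4.48
Hb = 2.7328 m

2.7328


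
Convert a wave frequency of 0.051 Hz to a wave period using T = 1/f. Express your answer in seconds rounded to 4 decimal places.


T = 1 / f
T = 1 / 0.051
T = 19.6078 s

19.6078


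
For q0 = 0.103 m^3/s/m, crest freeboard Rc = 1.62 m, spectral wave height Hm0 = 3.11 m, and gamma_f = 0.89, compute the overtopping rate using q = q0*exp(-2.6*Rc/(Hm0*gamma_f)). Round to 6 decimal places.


q = q0 * exp(-2.6 * Rc / (Hm0 * gamma_f))
Exponent = -2.6 * 1.62 / (3.11 * 0.89)
= -2.6 * 1.62 / 2.7679
= -1.521731
exp(-1.521731) = 0.218334
q = 0.103 * 0.218334
q = 0.022488 m^3/s/m

0.022488


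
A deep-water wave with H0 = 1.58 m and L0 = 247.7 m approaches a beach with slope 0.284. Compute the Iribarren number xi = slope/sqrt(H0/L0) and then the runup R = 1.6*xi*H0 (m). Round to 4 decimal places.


xi = slope / sqrt(H0/L0)
H0/L0 = 1.58/247.7 = 0.006379
sqrt(0.006379) = 0.079867
xi = 0.284 / 0.079867 = 3.555927
R = 1.6 * xi * H0 = 1.6 * 3.555927 * 1.58
R = 8.9894 m

8.9894


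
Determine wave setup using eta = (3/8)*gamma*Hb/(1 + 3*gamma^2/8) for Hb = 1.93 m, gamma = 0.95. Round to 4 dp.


eta = (3/8) * gamma * Hb / (1 + 3*gamma^2/8)
Numerator = (3/8) * 0.95 * 1.93 = 0.687562
Denominator = 1 + 3*0.95^2/8 = 1 + 0.338438 = 1.338438
eta = 0.687562 / 1.338438
eta = 0.5137 m

0.5137


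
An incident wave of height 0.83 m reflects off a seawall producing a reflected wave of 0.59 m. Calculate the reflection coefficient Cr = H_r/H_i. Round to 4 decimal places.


Cr = H_r / H_i
Cr = 0.59 / 0.83
Cr = 0.7108

0.7108


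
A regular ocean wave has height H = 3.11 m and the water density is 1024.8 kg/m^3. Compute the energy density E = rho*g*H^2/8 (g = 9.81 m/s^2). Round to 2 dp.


E = (1/8) * rho * g * H^2
E = (1/8) * 1024.8 * 9.81 * 3.11^2
E = 0.125 * 1024.8 * 9.81 * 9.6721
E = 12154.55 J/m^2

12154.55


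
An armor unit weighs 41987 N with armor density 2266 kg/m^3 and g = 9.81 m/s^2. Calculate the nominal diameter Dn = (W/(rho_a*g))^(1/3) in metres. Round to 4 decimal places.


V = W / (rho_a * g)
V = 41987 / (2266 * 9.81)
V = 41987 / 22229.46
V = 1.888800 m^3
Dn = V^(1/3) = 1.888800^(1/3)
Dn = 1.2361 m

1.2361


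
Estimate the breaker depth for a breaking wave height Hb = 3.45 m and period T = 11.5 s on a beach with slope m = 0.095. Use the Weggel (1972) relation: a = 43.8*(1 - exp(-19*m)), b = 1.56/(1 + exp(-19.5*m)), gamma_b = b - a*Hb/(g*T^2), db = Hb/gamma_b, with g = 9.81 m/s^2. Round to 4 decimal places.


a = 43.8 * (1 - exp(-19 * m))
exp(-19 * 0.095) = exp(-1.8050) = 0.164474
a = 43.8 * (1 - 0.164474) = 36.596019
b = 1.56 / (1 + exp(-19.5 * m))
exp(-19.5 * 0.095) = exp(-1.8525) = 0.156845
b = 1.56 / (1 + 0.156845) = 1.348496
Hb / (g * T^2) = 3.45 / (9.81 * 11.5^2) = 3.45 / 1297.3725 = 0.00265922
gamma_b = b - a * Hb/(g*T^2) = 1.348496 - 36.596019 * 0.00265922 = 1.251179
db = Hb / gamma_b = 3.45 / 1.251179
db = 2.7574 m

2.7574


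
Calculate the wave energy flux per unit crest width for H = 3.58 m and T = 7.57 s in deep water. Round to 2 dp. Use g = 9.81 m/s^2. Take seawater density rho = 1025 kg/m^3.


P = rho * g^2 * H^2 * T / (32 * pi)
P = 1025 * 9.81^2 * 3.58^2 * 7.57 / (32 * pi)
P = 1025 * 96.2361 * 12.8164 * 7.57 / 100.53096
P = 95197.15 W/m

95197.15


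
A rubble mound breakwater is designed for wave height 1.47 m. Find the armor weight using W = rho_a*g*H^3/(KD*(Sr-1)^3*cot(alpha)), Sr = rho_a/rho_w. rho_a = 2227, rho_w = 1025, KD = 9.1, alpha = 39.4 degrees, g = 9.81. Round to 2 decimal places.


Sr = rho_a / rho_w = 2227 / 1025 = 2.172683
(Sr - 1) = 1.172683
(Sr - 1)^3 = 1.612656
cot(39.4) = 1 / tan(39.4) = 1 / 0.821409 = 1.217420
Numerator = 2227 * 9.81 * 1.47^3 = 69397.0850
Denominator = 9.1 * 1.612656 * 1.217420 = 17.865847
W = 69397.0850 / 17.865847
W = 3884.34 N

3884.34


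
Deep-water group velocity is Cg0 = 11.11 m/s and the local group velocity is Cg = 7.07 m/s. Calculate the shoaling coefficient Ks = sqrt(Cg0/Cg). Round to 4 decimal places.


Ks = sqrt(Cg0 / Cg)
Ks = sqrt(11.11 / 7.07)
Ks = sqrt(1.5714)
Ks = 1.2536

1.2536


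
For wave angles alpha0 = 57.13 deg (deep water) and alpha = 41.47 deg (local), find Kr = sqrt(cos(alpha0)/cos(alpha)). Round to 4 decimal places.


Kr = sqrt(cos(alpha0) / cos(alpha))
cos(57.13) = 0.542735
cos(41.47) = 0.749303
Kr = sqrt(0.542735 / 0.749303)
Kr = sqrt(0.724320)
Kr = 0.8511

0.8511


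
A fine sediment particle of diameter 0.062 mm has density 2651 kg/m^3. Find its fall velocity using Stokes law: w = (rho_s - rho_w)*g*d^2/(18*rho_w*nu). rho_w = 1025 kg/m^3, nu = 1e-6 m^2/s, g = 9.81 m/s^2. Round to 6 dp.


w = (rho_s - rho_w) * g * d^2 / (18 * rho_w * nu)
d = 0.062 mm = 0.000062 m
rho_s - rho_w = 2651 - 1025 = 1626
Numerator = 1626 * 9.81 * (0.000062)^2 = 0.000061315875
Denominator = 18 * 1025 * 1e-6 = 0.018450
w = 0.003323 m/s

0.003323


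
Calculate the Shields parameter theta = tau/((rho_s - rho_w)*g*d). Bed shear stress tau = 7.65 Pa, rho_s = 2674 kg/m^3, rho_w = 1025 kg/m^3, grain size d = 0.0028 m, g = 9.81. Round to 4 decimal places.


theta = tau / ((rho_s - rho_w) * g * d)
rho_s - rho_w = 2674 - 1025 = 1649
Denominator = 1649 * 9.81 * 0.0028 = 45.294732
theta = 7.65 / 45.294732
theta = 0.1689

0.1689


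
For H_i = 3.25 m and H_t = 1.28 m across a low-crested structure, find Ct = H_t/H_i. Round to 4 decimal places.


Ct = H_t / H_i
Ct = 1.28 / 3.25
Ct = 0.3938

0.3938


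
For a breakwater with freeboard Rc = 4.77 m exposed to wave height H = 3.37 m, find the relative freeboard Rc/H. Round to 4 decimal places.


Relative freeboard = Rc / H
= 4.77 / 3.37
= 1.4154

1.4154


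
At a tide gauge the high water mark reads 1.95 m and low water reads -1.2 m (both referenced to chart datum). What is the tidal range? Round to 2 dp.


Tidal range = High water - Low water
Tidal range = 1.95 - (-1.2)
Tidal range = 3.15 m

3.15


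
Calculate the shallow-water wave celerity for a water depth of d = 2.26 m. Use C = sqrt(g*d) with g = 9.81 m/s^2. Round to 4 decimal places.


Using the shallow-water approximation:
C = sqrt(g * d) = sqrt(9.81 * 2.26)
C = sqrt(22.1706)
C = 4.7086 m/s

4.7086


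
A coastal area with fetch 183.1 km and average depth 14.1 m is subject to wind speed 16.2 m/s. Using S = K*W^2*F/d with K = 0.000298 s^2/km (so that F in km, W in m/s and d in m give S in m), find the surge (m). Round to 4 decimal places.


S = K * W^2 * F / d
W^2 = 16.2^2 = 262.44
S = 0.000298 * 262.44 * 183.1 / 14.1
Numerator = 0.000298 * 262.44 * 183.1 = 14.319724
S = 14.319724 / 14.1 = 1.0156 m

1.0156


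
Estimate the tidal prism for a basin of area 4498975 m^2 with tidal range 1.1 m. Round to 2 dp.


Tidal prism = Area * Tidal range
P = 4498975 * 1.1
P = 4948872.50 m^3

4948872.50


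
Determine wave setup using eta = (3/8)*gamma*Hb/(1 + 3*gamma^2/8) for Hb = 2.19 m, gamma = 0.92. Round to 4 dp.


eta = (3/8) * gamma * Hb / (1 + 3*gamma^2/8)
Numerator = (3/8) * 0.92 * 2.19 = 0.755550
Denominator = 1 + 3*0.92^2/8 = 1 + 0.317400 = 1.317400
eta = 0.755550 / 1.317400
eta = 0.5735 m

0.5735


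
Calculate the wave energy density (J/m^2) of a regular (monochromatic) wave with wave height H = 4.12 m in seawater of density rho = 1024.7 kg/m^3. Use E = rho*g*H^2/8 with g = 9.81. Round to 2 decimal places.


E = (1/8) * rho * g * H^2
E = (1/8) * 1024.7 * 9.81 * 4.12^2
E = 0.125 * 1024.7 * 9.81 * 16.9744
E = 21328.98 J/m^2

21328.98


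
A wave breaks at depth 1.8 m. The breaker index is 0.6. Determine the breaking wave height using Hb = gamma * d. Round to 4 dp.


Hb = gamma * d
Hb = 0.6 * 1.8
Hb = 1.0800 m

1.0800


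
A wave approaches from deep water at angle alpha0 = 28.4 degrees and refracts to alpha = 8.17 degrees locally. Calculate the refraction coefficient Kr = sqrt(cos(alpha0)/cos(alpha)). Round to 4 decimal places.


Kr = sqrt(cos(alpha0) / cos(alpha))
cos(28.4) = 0.879649
cos(8.17) = 0.989851
Kr = sqrt(0.879649 / 0.989851)
Kr = sqrt(0.888668)
Kr = 0.9427

0.9427


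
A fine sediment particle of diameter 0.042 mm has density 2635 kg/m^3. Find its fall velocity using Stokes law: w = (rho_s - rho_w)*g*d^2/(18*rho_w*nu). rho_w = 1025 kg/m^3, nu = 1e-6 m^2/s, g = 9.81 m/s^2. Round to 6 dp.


w = (rho_s - rho_w) * g * d^2 / (18 * rho_w * nu)
d = 0.042 mm = 0.000042 m
rho_s - rho_w = 2635 - 1025 = 1610
Numerator = 1610 * 9.81 * (0.000042)^2 = 0.000027860792
Denominator = 18 * 1025 * 1e-6 = 0.018450
w = 0.001510 m/s

0.001510


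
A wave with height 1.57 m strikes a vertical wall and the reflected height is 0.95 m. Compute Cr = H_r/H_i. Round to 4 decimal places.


Cr = H_r / H_i
Cr = 0.95 / 1.57
Cr = 0.6051

0.6051


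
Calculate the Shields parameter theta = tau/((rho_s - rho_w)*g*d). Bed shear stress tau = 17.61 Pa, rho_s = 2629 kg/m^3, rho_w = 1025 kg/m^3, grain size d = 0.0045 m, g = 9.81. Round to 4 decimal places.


theta = tau / ((rho_s - rho_w) * g * d)
rho_s - rho_w = 2629 - 1025 = 1604
Denominator = 1604 * 9.81 * 0.0045 = 70.808580
theta = 17.61 / 70.808580
theta = 0.2487

0.2487


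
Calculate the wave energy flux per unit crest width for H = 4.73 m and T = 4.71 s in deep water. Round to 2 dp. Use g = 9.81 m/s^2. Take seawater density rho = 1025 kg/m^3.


P = rho * g^2 * H^2 * T / (32 * pi)
P = 1025 * 9.81^2 * 4.73^2 * 4.71 / (32 * pi)
P = 1025 * 96.2361 * 22.3729 * 4.71 / 100.53096
P = 103396.35 W/m

103396.35


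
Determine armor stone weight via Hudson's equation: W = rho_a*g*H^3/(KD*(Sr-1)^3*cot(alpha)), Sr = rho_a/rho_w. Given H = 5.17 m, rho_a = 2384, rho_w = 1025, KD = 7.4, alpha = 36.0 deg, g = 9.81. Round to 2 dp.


Sr = rho_a / rho_w = 2384 / 1025 = 2.325854
(Sr - 1) = 1.325854
(Sr - 1)^3 = 2.330702
cot(36.0) = 1 / tan(36.0) = 1 / 0.726543 = 1.376382
Numerator = 2384 * 9.81 * 5.17^3 = 3231817.9424
Denominator = 7.4 * 2.330702 * 1.376382 = 23.738728
W = 3231817.9424 / 23.738728
W = 136141.16 N

136141.16


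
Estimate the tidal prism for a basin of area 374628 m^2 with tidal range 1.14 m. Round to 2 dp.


Tidal prism = Area * Tidal range
P = 374628 * 1.14
P = 427075.92 m^3

427075.92


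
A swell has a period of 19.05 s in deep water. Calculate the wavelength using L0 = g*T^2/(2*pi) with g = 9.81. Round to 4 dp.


L0 = g * T^2 / (2 * pi)
L0 = 9.81 * 19.05^2 / (2 * pi)
L0 = 9.81 * 362.9025 / 6.28319
L0 = 3560.0735 / 6.28319
L0 = 566.6033 m

566.6033


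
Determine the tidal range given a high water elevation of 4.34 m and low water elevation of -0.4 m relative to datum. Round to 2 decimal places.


Tidal range = High water - Low water
Tidal range = 4.34 - (-0.4)
Tidal range = 4.74 m

4.74


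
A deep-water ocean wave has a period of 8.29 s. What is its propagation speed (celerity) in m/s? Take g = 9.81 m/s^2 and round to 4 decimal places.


We use the deep-water celerity formula:
C = g * T / (2 * pi)
C = 9.81 * 8.29 / (2 * 3.14159...)
C = 81.324900 / 6.283185
C = 12.9433 m/s

12.9433


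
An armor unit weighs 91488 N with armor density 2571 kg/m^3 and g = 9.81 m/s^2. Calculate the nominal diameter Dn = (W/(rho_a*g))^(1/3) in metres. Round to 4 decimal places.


V = W / (rho_a * g)
V = 91488 / (2571 * 9.81)
V = 91488 / 25221.51
V = 3.627380 m^3
Dn = V^(1/3) = 3.627380^(1/3)
Dn = 1.5365 m

1.5365


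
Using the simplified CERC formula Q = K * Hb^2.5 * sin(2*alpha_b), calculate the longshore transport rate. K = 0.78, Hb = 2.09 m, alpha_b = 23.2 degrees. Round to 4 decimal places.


Q = K * Hb^2.5 * sin(2 * alpha_b)
Hb^2.5 = 2.09^2.5 = 6.314889
sin(2 * 23.2) = sin(46.4) = 0.724172
Q = 0.78 * 6.314889 * 0.724172
Q = 3.5670 m^3/s

3.5670


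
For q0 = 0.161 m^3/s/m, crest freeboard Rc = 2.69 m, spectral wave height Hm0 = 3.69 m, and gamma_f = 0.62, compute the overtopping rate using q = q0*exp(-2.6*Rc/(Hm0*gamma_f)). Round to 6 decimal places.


q = q0 * exp(-2.6 * Rc / (Hm0 * gamma_f))
Exponent = -2.6 * 2.69 / (3.69 * 0.62)
= -2.6 * 2.69 / 2.2878
= -3.057085
exp(-3.057085) = 0.047025
q = 0.161 * 0.047025
q = 0.007571 m^3/s/m

0.007571


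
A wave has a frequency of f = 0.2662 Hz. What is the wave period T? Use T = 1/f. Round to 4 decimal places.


T = 1 / f
T = 1 / 0.2662
T = 3.7566 s

3.7566


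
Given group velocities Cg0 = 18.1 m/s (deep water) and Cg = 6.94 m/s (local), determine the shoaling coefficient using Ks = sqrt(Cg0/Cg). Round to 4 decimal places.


Ks = sqrt(Cg0 / Cg)
Ks = sqrt(18.1 / 6.94)
Ks = sqrt(2.6081)
Ks = 1.6150

1.6150


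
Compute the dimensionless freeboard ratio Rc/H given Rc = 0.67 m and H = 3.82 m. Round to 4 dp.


Relative freeboard = Rc / H
= 0.67 / 3.82
= 0.1754

0.1754


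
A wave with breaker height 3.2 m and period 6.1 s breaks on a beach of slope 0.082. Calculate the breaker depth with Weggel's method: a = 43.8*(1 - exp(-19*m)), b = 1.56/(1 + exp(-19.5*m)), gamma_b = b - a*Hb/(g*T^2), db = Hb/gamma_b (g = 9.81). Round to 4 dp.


a = 43.8 * (1 - exp(-19 * m))
exp(-19 * 0.082) = exp(-1.5580) = 0.210557
a = 43.8 * (1 - 0.210557) = 34.577614
b = 1.56 / (1 + exp(-19.5 * m))
exp(-19.5 * 0.082) = exp(-1.5990) = 0.202099
b = 1.56 / (1 + 0.202099) = 1.297731
Hb / (g * T^2) = 3.2 / (9.81 * 6.1^2) = 3.2 / 365.0301 = 0.00876640
gamma_b = b - a * Hb/(g*T^2) = 1.297731 - 34.577614 * 0.00876640 = 0.994609
db = Hb / gamma_b = 3.2 / 0.994609
db = 3.2173 m

3.2173


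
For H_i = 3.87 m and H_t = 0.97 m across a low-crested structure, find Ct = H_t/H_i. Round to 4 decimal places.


Ct = H_t / H_i
Ct = 0.97 / 3.87
Ct = 0.2506

0.2506


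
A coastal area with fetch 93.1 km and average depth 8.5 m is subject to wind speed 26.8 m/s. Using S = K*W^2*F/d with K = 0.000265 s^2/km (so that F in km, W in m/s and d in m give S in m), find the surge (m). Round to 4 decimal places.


S = K * W^2 * F / d
W^2 = 26.8^2 = 718.24
S = 0.000265 * 718.24 * 93.1 / 8.5
Numerator = 0.000265 * 718.24 * 93.1 = 17.720058
S = 17.720058 / 8.5 = 2.0847 m

2.0847


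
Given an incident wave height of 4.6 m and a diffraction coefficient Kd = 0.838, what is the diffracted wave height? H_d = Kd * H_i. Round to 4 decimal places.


H_d = Kd * H_i
H_d = 0.838 * 4.6
H_d = 3.8548 m

3.8548


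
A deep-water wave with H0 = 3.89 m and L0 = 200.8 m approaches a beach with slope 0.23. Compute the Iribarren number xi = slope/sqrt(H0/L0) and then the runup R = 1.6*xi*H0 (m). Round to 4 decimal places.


xi = slope / sqrt(H0/L0)
H0/L0 = 3.89/200.8 = 0.019373
sqrt(0.019373) = 0.139185
xi = 0.23 / 0.139185 = 1.652475
R = 1.6 * xi * H0 = 1.6 * 1.652475 * 3.89
R = 10.2850 m

10.2850


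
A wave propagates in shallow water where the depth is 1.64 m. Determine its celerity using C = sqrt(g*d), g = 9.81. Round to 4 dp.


Using the shallow-water approximation:
C = sqrt(g * d) = sqrt(9.81 * 1.64)
C = sqrt(16.0884)
C = 4.0110 m/s

4.0110


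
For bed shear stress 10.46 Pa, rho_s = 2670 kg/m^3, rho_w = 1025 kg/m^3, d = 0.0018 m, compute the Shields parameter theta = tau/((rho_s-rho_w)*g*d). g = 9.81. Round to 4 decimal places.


theta = tau / ((rho_s - rho_w) * g * d)
rho_s - rho_w = 2670 - 1025 = 1645
Denominator = 1645 * 9.81 * 0.0018 = 29.047410
theta = 10.46 / 29.047410
theta = 0.3601

0.3601


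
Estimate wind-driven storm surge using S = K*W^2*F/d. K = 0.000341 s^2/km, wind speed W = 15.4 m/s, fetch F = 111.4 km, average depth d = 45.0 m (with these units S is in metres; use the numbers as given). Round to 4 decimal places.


S = K * W^2 * F / d
W^2 = 15.4^2 = 237.16
S = 0.000341 * 237.16 * 111.4 / 45.0
Numerator = 0.000341 * 237.16 * 111.4 = 9.009092
S = 9.009092 / 45.0 = 0.2002 m

0.2002


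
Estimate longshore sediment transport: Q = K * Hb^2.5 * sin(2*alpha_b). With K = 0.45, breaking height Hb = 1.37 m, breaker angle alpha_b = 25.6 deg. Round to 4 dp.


Q = K * Hb^2.5 * sin(2 * alpha_b)
Hb^2.5 = 1.37^2.5 = 2.196855
sin(2 * 25.6) = sin(51.2) = 0.779338
Q = 0.45 * 2.196855 * 0.779338
Q = 0.7704 m^3/s

0.7704


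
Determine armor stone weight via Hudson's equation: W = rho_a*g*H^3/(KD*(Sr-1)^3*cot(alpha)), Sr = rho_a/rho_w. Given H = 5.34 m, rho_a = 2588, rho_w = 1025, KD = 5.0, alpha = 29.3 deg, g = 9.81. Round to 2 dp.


Sr = rho_a / rho_w = 2588 / 1025 = 2.524878
(Sr - 1) = 1.524878
(Sr - 1)^3 = 3.545727
cot(29.3) = 1 / tan(29.3) = 1 / 0.561174 = 1.781979
Numerator = 2588 * 9.81 * 5.34^3 = 3865957.2785
Denominator = 5.0 * 3.545727 * 1.781979 = 31.592059
W = 3865957.2785 / 31.592059
W = 122371.17 N

122371.17


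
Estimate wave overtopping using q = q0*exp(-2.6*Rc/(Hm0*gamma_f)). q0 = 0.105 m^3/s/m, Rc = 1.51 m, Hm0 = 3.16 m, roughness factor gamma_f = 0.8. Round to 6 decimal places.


q = q0 * exp(-2.6 * Rc / (Hm0 * gamma_f))
Exponent = -2.6 * 1.51 / (3.16 * 0.8)
= -2.6 * 1.51 / 2.5280
= -1.553006
exp(-1.553006) = 0.211611
q = 0.105 * 0.211611
q = 0.022219 m^3/s/m

0.022219


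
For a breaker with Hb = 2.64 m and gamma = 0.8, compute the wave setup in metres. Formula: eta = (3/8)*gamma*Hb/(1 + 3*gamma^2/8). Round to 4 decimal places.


eta = (3/8) * gamma * Hb / (1 + 3*gamma^2/8)
Numerator = (3/8) * 0.8 * 2.64 = 0.792000
Denominator = 1 + 3*0.8^2/8 = 1 + 0.240000 = 1.240000
eta = 0.792000 / 1.240000
eta = 0.6387 m

0.6387


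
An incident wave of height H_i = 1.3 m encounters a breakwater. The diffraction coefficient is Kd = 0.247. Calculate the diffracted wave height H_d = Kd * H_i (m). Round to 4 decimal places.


H_d = Kd * H_i
H_d = 0.247 * 1.3
H_d = 0.3211 m

0.3211


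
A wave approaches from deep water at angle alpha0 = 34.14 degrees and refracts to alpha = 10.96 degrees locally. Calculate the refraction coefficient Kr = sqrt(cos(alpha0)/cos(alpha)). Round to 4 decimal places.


Kr = sqrt(cos(alpha0) / cos(alpha))
cos(34.14) = 0.827669
cos(10.96) = 0.981760
Kr = sqrt(0.827669 / 0.981760)
Kr = sqrt(0.843046)
Kr = 0.9182

0.9182


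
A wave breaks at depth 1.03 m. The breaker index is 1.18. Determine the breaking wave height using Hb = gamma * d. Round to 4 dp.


Hb = gamma * d
Hb = 1.18 * 1.03
Hb = 1.2154 m

1.2154


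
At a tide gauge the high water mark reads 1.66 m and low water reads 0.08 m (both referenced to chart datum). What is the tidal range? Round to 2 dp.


Tidal range = High water - Low water
Tidal range = 1.66 - (0.08)
Tidal range = 1.58 m

1.58


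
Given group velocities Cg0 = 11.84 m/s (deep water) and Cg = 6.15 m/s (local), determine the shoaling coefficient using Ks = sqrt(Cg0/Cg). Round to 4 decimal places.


Ks = sqrt(Cg0 / Cg)
Ks = sqrt(11.84 / 6.15)
Ks = sqrt(1.9252)
Ks = 1.3875

1.3875


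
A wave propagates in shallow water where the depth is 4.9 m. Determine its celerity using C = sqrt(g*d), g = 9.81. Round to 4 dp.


Using the shallow-water approximation:
C = sqrt(g * d) = sqrt(9.81 * 4.9)
C = sqrt(48.0690)
C = 6.9332 m/s

6.9332


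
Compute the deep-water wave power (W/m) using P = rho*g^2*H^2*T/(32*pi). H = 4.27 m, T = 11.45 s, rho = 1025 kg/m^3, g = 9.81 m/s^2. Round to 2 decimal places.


P = rho * g^2 * H^2 * T / (32 * pi)
P = 1025 * 9.81^2 * 4.27^2 * 11.45 / (32 * pi)
P = 1025 * 96.2361 * 18.2329 * 11.45 / 100.53096
P = 204844.01 W/m

204844.01


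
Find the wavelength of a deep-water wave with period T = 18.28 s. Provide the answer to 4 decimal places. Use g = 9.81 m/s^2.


L0 = g * T^2 / (2 * pi)
L0 = 9.81 * 18.28^2 / (2 * pi)
L0 = 9.81 * 334.1584 / 6.28319
L0 = 3278.0939 / 6.28319
L0 = 521.7248 m

521.7248


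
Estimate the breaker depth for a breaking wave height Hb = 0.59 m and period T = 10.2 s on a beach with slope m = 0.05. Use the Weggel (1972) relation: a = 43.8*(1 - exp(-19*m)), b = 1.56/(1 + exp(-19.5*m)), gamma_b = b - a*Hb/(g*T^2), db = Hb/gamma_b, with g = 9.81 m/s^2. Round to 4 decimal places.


a = 43.8 * (1 - exp(-19 * m))
exp(-19 * 0.05) = exp(-0.9500) = 0.386741
a = 43.8 * (1 - 0.386741) = 26.860743
b = 1.56 / (1 + exp(-19.5 * m))
exp(-19.5 * 0.05) = exp(-0.9750) = 0.377192
b = 1.56 / (1 + 0.377192) = 1.132739
Hb / (g * T^2) = 0.59 / (9.81 * 10.2^2) = 0.59 / 1020.6324 = 0.00057807
gamma_b = b - a * Hb/(g*T^2) = 1.132739 - 26.860743 * 0.00057807 = 1.117212
db = Hb / gamma_b = 0.59 / 1.117212
db = 0.5281 m

0.5281


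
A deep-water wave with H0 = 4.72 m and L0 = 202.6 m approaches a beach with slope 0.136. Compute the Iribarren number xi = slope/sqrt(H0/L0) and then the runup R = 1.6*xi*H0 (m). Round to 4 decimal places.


xi = slope / sqrt(H0/L0)
H0/L0 = 4.72/202.6 = 0.023297
sqrt(0.023297) = 0.152634
xi = 0.136 / 0.152634 = 0.891020
R = 1.6 * xi * H0 = 1.6 * 0.891020 * 4.72
R = 6.7290 m

6.7290


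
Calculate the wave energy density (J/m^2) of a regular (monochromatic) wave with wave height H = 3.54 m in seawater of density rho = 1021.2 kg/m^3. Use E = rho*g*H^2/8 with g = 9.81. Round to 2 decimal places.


E = (1/8) * rho * g * H^2
E = (1/8) * 1021.2 * 9.81 * 3.54^2
E = 0.125 * 1021.2 * 9.81 * 12.5316
E = 15692.65 J/m^2

15692.65


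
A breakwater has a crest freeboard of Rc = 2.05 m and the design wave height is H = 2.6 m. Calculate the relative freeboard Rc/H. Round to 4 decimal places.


Relative freeboard = Rc / H
= 2.05 / 2.6
= 0.7885

0.7885


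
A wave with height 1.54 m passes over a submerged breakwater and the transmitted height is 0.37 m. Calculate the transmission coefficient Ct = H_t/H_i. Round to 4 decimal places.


Ct = H_t / H_i
Ct = 0.37 / 1.54
Ct = 0.2403

0.2403


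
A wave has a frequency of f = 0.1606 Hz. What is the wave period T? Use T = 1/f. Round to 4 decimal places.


T = 1 / f
T = 1 / 0.1606
T = 6.2267 s

6.2267


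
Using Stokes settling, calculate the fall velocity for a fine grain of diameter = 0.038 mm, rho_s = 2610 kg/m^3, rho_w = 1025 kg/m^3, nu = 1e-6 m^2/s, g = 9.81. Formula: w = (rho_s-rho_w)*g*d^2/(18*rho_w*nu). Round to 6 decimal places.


w = (rho_s - rho_w) * g * d^2 / (18 * rho_w * nu)
d = 0.038 mm = 0.000038 m
rho_s - rho_w = 2610 - 1025 = 1585
Numerator = 1585 * 9.81 * (0.000038)^2 = 0.000022452539
Denominator = 18 * 1025 * 1e-6 = 0.018450
w = 0.001217 m/s

0.001217


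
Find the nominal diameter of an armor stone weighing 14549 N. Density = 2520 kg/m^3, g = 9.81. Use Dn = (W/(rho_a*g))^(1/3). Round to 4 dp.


V = W / (rho_a * g)
V = 14549 / (2520 * 9.81)
V = 14549 / 24721.20
V = 0.588523 m^3
Dn = V^(1/3) = 0.588523^(1/3)
Dn = 0.8380 m

0.8380
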